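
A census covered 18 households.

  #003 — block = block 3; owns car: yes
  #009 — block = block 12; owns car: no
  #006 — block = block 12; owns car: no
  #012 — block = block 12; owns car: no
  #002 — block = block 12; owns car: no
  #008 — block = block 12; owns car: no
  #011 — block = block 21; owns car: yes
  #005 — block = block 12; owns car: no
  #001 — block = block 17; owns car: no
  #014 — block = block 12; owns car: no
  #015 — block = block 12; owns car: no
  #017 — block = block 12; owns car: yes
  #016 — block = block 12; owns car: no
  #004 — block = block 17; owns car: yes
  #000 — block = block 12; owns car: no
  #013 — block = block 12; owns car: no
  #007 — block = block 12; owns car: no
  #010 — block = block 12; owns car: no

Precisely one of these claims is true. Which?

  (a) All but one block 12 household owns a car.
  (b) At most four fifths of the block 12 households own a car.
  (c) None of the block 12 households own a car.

(b)

|A| = 14, |A ∩ B| = 1, |A ∖ B| = 13.
(a) requires |A ∖ B| = 1: false.
(b) requires |A ∩ B| / |A| ≤ 4/5: true.
(c) requires A ∩ B = ∅ (|A ∩ B| = 0): false.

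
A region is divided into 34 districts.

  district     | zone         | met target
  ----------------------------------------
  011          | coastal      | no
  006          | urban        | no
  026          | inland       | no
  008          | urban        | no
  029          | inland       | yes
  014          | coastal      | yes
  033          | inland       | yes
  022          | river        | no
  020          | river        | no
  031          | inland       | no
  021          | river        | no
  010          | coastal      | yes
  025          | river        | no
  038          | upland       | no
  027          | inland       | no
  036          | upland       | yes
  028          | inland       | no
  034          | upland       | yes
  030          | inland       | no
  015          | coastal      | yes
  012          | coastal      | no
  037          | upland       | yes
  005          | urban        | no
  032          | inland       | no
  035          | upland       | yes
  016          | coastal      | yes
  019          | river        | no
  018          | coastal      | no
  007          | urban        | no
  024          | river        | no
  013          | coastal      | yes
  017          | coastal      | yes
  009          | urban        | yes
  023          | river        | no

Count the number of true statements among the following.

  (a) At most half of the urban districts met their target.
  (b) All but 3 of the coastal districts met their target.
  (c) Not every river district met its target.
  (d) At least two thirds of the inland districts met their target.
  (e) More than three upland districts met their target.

4

(a) urban: |A| = 5, |A ∩ B| = 1; needs |A ∩ B| ≤ |A ∖ B| — true.
(b) coastal: |A| = 9, |A ∩ B| = 6; needs |A ∖ B| = 3 — true.
(c) river: |A| = 7, |A ∩ B| = 0; needs A ⊄ B (|A ∖ B| ≥ 1) — true.
(d) inland: |A| = 8, |A ∩ B| = 2; needs |A ∩ B| / |A| ≥ 2/3 — false.
(e) upland: |A| = 5, |A ∩ B| = 4; needs |A ∩ B| > 3 — true.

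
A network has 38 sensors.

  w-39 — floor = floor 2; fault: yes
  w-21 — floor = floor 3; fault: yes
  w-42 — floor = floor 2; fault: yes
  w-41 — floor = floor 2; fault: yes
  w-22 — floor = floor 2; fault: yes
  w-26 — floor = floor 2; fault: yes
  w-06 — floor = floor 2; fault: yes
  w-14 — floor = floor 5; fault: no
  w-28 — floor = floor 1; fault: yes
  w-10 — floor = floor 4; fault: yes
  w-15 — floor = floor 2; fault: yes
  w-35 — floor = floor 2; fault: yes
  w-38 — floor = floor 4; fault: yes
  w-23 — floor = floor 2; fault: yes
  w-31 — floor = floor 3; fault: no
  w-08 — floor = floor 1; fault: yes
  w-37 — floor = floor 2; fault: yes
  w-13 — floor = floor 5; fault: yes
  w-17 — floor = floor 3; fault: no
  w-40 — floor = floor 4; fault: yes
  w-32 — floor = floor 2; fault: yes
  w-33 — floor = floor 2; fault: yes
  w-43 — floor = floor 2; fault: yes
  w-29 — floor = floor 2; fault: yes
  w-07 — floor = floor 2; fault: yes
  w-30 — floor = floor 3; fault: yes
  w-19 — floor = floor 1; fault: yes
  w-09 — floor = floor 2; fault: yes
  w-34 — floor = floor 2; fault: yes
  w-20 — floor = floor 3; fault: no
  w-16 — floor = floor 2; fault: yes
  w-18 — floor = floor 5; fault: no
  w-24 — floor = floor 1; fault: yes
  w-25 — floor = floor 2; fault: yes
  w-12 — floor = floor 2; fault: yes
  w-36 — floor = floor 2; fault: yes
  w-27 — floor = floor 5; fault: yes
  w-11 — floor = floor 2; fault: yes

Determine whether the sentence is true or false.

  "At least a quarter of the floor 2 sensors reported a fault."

'At least a quarter of the floor 2 sensors reported a fault' holds iff |A ∩ B| / |A| ≥ 1/4.
|A| = 22, |A ∩ B| = 22, |A ∖ B| = 0.
|A ∩ B|/|A| = 22/22, so the statement is true.

True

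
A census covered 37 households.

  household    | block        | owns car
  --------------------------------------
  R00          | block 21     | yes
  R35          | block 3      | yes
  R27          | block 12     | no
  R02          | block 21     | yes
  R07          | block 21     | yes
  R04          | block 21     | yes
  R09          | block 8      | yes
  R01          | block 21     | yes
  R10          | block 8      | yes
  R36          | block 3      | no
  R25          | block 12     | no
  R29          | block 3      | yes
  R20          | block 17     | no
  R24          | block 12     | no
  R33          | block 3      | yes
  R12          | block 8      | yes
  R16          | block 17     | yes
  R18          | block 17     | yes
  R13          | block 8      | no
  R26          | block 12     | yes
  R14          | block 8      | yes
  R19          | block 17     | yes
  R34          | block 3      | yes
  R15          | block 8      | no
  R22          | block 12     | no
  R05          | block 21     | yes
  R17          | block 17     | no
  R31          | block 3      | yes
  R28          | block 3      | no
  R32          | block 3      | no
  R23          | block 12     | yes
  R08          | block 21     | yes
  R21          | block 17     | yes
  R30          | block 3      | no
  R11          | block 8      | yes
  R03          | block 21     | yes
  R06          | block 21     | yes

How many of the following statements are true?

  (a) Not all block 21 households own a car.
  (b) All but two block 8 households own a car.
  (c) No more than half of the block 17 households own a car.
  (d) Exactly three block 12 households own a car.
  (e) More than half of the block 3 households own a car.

(a) block 21: |A| = 9, |A ∩ B| = 9; needs A ⊄ B (|A ∖ B| ≥ 1) — false.
(b) block 8: |A| = 7, |A ∩ B| = 5; needs |A ∖ B| = 2 — true.
(c) block 17: |A| = 6, |A ∩ B| = 4; needs |A ∩ B| ≤ |A ∖ B| — false.
(d) block 12: |A| = 6, |A ∩ B| = 2; needs |A ∩ B| = 3 — false.
(e) block 3: |A| = 9, |A ∩ B| = 5; needs |A ∩ B| > |A ∖ B| — true.

2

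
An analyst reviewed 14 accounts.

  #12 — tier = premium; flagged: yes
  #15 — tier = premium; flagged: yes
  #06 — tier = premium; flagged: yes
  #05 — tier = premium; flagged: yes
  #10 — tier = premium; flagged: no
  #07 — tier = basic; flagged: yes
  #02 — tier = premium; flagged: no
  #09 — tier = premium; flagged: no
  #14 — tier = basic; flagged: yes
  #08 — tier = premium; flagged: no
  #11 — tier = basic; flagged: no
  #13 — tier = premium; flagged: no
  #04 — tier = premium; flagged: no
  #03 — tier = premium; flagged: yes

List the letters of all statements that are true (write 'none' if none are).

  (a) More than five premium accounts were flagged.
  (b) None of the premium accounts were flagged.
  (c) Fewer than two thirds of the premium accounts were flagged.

(c)

|A| = 11, |A ∩ B| = 5, |A ∖ B| = 6.
(a) |A ∩ B| > 5: fails.
(b) A ∩ B = ∅ (|A ∩ B| = 0): fails.
(c) |A ∩ B| / |A| < 2/3: holds.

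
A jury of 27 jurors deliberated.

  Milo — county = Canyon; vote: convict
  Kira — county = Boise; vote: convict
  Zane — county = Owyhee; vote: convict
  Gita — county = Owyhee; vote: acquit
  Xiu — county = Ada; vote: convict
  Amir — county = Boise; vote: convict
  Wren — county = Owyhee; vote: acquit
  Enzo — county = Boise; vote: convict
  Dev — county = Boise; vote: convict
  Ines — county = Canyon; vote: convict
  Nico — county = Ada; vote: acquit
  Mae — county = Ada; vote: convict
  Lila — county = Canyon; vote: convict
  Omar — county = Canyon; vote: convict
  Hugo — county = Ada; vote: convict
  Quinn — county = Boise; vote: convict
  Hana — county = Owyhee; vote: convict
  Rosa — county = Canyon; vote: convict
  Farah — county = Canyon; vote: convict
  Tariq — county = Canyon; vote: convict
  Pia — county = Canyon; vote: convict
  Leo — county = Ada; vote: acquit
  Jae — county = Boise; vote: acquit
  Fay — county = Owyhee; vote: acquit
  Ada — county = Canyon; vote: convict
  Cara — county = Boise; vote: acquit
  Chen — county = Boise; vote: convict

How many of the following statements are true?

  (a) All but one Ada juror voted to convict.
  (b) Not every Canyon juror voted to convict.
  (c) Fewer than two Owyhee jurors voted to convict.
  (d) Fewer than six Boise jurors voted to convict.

(a) Ada: |A| = 5, |A ∩ B| = 3; needs |A ∖ B| = 1 — false.
(b) Canyon: |A| = 9, |A ∩ B| = 9; needs A ⊄ B (|A ∖ B| ≥ 1) — false.
(c) Owyhee: |A| = 5, |A ∩ B| = 2; needs |A ∩ B| < 2 — false.
(d) Boise: |A| = 8, |A ∩ B| = 6; needs |A ∩ B| < 6 — false.

0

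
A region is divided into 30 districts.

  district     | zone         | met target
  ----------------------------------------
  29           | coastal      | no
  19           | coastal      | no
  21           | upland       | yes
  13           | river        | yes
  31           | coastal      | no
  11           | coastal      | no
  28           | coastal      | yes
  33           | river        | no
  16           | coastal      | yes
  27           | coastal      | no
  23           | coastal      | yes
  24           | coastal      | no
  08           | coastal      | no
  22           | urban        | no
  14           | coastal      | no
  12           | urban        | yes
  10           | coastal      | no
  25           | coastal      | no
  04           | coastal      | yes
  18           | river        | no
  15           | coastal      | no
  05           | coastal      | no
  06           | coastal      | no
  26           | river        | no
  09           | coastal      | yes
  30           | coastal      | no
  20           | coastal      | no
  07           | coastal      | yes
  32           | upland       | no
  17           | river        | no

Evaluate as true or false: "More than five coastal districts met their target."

The determiner here denotes the relation: |A ∩ B| > 5.
|A| = 21, |A ∩ B| = 6, |A ∖ B| = 15.
|A ∩ B| = 6, so the statement is true.

True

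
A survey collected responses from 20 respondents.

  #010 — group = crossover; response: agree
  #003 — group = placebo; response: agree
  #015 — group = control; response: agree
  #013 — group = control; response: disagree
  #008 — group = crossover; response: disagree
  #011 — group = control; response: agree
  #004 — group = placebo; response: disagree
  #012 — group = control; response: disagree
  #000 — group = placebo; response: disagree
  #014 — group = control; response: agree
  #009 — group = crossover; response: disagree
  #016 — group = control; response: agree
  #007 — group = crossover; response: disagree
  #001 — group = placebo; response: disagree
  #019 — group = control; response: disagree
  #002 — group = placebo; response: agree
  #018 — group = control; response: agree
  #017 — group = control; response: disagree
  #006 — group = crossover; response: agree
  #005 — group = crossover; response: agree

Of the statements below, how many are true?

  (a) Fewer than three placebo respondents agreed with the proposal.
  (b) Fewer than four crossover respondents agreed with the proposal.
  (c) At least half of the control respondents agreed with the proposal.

3

(a) placebo: |A| = 5, |A ∩ B| = 2; needs |A ∩ B| < 3 — true.
(b) crossover: |A| = 6, |A ∩ B| = 3; needs |A ∩ B| < 4 — true.
(c) control: |A| = 9, |A ∩ B| = 5; needs |A ∩ B| ≥ |A ∖ B| — true.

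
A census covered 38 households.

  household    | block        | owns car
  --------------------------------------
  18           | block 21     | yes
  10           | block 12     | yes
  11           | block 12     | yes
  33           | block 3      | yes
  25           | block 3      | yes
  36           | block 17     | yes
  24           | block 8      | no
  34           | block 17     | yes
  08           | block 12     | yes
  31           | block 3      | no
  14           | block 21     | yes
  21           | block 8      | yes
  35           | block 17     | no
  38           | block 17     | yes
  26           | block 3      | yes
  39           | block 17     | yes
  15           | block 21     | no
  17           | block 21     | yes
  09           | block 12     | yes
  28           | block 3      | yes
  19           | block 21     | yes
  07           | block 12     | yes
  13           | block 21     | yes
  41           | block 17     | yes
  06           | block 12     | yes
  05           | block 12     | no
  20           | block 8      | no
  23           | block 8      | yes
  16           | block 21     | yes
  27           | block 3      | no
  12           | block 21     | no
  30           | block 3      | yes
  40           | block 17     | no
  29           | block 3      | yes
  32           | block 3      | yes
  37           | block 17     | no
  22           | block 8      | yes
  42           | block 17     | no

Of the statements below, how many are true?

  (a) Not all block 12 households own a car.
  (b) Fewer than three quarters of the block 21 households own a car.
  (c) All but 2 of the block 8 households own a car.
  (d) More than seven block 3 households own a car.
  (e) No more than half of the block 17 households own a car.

(a) block 12: |A| = 7, |A ∩ B| = 6; needs A ⊄ B (|A ∖ B| ≥ 1) — true.
(b) block 21: |A| = 8, |A ∩ B| = 6; needs |A ∩ B| / |A| < 3/4 — false.
(c) block 8: |A| = 5, |A ∩ B| = 3; needs |A ∖ B| = 2 — true.
(d) block 3: |A| = 9, |A ∩ B| = 7; needs |A ∩ B| > 7 — false.
(e) block 17: |A| = 9, |A ∩ B| = 5; needs |A ∩ B| ≤ |A ∖ B| — false.

2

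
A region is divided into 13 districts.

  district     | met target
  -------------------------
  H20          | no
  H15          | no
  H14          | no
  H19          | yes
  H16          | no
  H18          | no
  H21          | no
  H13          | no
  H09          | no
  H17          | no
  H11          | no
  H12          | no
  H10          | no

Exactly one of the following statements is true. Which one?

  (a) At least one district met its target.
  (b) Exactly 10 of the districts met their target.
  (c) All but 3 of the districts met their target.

|A| = 13, |A ∩ B| = 1, |A ∖ B| = 12.
(a) requires A ∩ B ≠ ∅ (|A ∩ B| ≥ 1): true.
(b) requires |A ∩ B| = 10: false.
(c) requires |A ∖ B| = 3: false.

(a)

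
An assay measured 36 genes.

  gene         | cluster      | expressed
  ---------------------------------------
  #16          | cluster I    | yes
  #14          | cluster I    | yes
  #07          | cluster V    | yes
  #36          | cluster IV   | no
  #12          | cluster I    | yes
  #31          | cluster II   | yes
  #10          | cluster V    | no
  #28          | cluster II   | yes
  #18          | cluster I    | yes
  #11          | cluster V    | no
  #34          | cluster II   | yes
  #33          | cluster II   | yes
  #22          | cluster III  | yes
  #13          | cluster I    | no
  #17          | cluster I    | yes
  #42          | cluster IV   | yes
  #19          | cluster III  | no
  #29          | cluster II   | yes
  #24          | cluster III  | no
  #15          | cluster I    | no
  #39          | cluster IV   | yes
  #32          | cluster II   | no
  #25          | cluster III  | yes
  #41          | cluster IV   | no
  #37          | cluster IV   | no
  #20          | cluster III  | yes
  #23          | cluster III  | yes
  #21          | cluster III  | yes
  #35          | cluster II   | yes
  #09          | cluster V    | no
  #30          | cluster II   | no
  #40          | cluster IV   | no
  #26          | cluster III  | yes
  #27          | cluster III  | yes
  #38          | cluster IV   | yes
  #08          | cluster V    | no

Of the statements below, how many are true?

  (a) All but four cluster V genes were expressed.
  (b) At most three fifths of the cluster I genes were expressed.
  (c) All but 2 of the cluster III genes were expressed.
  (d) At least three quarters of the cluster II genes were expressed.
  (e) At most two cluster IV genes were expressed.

(a) cluster V: |A| = 5, |A ∩ B| = 1; needs |A ∖ B| = 4 — true.
(b) cluster I: |A| = 7, |A ∩ B| = 5; needs |A ∩ B| / |A| ≤ 3/5 — false.
(c) cluster III: |A| = 9, |A ∩ B| = 7; needs |A ∖ B| = 2 — true.
(d) cluster II: |A| = 8, |A ∩ B| = 6; needs |A ∩ B| / |A| ≥ 3/4 — true.
(e) cluster IV: |A| = 7, |A ∩ B| = 3; needs |A ∩ B| ≤ 2 — false.

3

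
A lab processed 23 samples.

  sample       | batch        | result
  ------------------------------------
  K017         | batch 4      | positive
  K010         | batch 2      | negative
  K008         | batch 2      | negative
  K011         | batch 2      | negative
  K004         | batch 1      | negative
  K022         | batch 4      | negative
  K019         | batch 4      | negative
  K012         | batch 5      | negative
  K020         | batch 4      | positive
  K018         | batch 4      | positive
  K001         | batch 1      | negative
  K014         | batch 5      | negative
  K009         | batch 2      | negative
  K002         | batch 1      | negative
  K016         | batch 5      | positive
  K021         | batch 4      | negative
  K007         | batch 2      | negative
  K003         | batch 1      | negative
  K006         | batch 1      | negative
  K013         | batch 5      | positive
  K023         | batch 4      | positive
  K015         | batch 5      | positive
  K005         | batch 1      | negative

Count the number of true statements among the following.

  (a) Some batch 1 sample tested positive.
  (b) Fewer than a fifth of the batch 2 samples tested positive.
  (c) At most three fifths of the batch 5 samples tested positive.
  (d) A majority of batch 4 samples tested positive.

(a) batch 1: |A| = 6, |A ∩ B| = 0; needs A ∩ B ≠ ∅ (|A ∩ B| ≥ 1) — false.
(b) batch 2: |A| = 5, |A ∩ B| = 0; needs |A ∩ B| / |A| < 1/5 — true.
(c) batch 5: |A| = 5, |A ∩ B| = 3; needs |A ∩ B| / |A| ≤ 3/5 — true.
(d) batch 4: |A| = 7, |A ∩ B| = 4; needs |A ∩ B| > |A ∖ B| — true.

3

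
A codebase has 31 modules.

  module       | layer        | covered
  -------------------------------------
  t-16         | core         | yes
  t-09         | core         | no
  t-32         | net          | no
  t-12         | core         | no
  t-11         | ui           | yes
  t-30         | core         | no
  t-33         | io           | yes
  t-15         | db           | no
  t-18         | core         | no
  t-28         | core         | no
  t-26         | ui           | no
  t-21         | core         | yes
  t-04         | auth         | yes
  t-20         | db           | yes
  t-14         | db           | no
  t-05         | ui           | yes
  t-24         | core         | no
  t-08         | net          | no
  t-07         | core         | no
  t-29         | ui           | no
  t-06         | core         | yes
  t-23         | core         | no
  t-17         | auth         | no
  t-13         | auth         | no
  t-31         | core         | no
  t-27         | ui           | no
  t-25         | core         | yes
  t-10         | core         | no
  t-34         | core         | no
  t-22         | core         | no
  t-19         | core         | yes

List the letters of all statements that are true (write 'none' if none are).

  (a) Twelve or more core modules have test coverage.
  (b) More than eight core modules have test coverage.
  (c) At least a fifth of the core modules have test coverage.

(c)

|A| = 17, |A ∩ B| = 5, |A ∖ B| = 12.
(a) |A ∩ B| ≥ 12: fails.
(b) |A ∩ B| > 8: fails.
(c) |A ∩ B| / |A| ≥ 1/5: holds.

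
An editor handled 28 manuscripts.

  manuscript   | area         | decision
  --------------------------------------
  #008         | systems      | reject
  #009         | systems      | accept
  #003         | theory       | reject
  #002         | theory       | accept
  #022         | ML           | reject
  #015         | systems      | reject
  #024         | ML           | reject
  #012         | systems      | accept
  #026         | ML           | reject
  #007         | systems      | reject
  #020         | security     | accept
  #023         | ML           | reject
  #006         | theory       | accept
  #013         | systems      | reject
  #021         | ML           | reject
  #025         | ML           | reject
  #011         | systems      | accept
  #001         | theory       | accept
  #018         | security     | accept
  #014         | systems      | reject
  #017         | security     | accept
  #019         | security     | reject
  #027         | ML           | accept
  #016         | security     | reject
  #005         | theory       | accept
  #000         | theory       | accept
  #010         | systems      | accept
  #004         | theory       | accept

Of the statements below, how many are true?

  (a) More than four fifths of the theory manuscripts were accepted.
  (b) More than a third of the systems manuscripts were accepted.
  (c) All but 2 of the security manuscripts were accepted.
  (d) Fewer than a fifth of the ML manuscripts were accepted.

4

(a) theory: |A| = 7, |A ∩ B| = 6; needs |A ∩ B| / |A| > 4/5 — true.
(b) systems: |A| = 9, |A ∩ B| = 4; needs |A ∩ B| / |A| > 1/3 — true.
(c) security: |A| = 5, |A ∩ B| = 3; needs |A ∖ B| = 2 — true.
(d) ML: |A| = 7, |A ∩ B| = 1; needs |A ∩ B| / |A| < 1/5 — true.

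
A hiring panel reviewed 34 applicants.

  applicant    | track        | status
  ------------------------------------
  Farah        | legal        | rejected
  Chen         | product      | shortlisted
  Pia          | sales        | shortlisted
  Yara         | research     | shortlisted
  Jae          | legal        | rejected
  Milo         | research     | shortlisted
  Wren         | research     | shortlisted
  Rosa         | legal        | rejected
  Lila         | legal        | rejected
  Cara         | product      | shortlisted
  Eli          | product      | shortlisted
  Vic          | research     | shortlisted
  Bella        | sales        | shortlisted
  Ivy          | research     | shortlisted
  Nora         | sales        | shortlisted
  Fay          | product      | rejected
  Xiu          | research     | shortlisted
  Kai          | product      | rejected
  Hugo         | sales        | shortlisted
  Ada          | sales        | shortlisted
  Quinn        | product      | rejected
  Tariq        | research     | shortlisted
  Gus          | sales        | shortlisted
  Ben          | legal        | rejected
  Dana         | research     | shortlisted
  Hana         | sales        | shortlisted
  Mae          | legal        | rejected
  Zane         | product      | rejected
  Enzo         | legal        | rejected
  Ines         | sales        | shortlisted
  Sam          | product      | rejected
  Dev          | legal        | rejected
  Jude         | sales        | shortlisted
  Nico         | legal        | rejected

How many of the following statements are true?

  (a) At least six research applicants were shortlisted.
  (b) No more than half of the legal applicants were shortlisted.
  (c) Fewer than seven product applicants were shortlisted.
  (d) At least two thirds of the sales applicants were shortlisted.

(a) research: |A| = 8, |A ∩ B| = 8; needs |A ∩ B| ≥ 6 — true.
(b) legal: |A| = 9, |A ∩ B| = 0; needs |A ∩ B| ≤ |A ∖ B| — true.
(c) product: |A| = 8, |A ∩ B| = 3; needs |A ∩ B| < 7 — true.
(d) sales: |A| = 9, |A ∩ B| = 9; needs |A ∩ B| / |A| ≥ 2/3 — true.

4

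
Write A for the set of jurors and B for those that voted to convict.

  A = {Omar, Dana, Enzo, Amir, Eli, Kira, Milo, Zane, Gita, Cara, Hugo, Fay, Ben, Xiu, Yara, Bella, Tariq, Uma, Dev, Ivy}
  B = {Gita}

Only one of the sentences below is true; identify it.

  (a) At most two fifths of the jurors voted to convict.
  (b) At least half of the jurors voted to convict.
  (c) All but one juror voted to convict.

|A| = 20, |A ∩ B| = 1, |A ∖ B| = 19.
(a) requires |A ∩ B| / |A| ≤ 2/5: true.
(b) requires |A ∩ B| ≥ |A ∖ B|: false.
(c) requires |A ∖ B| = 1: false.

(a)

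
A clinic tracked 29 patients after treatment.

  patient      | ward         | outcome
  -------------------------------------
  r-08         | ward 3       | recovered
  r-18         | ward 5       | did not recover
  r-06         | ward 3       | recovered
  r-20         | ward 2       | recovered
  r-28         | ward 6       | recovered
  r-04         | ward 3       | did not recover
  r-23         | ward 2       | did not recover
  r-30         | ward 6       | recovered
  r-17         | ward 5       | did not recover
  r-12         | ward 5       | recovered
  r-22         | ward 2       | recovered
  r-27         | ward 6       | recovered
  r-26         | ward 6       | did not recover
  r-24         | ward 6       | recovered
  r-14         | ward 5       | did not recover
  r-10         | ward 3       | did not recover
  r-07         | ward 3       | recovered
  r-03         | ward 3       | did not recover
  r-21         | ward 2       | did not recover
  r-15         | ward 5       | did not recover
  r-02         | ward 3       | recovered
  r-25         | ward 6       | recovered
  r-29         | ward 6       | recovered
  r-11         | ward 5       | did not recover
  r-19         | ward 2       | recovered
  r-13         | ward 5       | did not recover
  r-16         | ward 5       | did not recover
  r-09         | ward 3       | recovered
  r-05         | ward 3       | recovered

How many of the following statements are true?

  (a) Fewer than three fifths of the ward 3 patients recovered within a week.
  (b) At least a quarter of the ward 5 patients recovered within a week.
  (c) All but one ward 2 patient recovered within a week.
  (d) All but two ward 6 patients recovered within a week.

(a) ward 3: |A| = 9, |A ∩ B| = 6; needs |A ∩ B| / |A| < 3/5 — false.
(b) ward 5: |A| = 8, |A ∩ B| = 1; needs |A ∩ B| / |A| ≥ 1/4 — false.
(c) ward 2: |A| = 5, |A ∩ B| = 3; needs |A ∖ B| = 1 — false.
(d) ward 6: |A| = 7, |A ∩ B| = 6; needs |A ∖ B| = 2 — false.

0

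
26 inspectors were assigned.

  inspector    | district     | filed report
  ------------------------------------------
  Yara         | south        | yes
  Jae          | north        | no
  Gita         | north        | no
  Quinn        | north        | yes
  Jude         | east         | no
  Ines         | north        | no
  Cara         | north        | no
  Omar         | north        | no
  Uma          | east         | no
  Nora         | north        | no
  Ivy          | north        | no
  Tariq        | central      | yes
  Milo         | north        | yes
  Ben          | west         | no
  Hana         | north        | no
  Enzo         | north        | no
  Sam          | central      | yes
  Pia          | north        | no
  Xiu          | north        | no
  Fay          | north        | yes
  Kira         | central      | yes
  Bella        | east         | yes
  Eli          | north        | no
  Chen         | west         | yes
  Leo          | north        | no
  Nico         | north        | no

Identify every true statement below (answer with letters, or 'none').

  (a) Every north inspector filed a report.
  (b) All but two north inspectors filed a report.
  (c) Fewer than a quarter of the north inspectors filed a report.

(c)

|A| = 17, |A ∩ B| = 3, |A ∖ B| = 14.
(a) A ⊆ B, i.e. every element of A is in B (|A ∖ B| = 0): fails.
(b) |A ∖ B| = 2: fails.
(c) |A ∩ B| / |A| < 1/4: holds.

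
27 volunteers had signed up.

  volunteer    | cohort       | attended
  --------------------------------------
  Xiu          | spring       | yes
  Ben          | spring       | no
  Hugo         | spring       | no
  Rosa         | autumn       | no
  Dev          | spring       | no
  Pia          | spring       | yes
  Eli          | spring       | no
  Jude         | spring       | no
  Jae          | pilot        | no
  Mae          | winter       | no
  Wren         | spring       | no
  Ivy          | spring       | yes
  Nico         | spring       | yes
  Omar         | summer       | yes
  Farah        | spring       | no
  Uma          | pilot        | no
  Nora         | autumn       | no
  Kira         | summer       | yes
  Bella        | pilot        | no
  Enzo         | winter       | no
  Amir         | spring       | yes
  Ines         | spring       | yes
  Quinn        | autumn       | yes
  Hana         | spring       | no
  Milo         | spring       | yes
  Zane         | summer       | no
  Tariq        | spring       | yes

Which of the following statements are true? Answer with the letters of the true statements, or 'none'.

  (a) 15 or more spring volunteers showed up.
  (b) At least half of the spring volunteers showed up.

(b)

|A| = 16, |A ∩ B| = 8, |A ∖ B| = 8.
(a) |A ∩ B| ≥ 15: fails.
(b) |A ∩ B| ≥ |A ∖ B|: holds.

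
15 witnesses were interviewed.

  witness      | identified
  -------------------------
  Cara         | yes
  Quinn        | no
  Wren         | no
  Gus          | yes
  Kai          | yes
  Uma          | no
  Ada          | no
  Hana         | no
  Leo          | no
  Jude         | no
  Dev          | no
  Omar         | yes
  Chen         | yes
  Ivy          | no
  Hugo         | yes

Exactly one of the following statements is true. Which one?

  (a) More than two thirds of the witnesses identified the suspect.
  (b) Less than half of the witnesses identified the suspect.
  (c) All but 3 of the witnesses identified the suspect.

|A| = 15, |A ∩ B| = 6, |A ∖ B| = 9.
(a) requires |A ∩ B| / |A| > 2/3: false.
(b) requires |A ∩ B| < |A ∖ B|: true.
(c) requires |A ∖ B| = 3: false.

(b)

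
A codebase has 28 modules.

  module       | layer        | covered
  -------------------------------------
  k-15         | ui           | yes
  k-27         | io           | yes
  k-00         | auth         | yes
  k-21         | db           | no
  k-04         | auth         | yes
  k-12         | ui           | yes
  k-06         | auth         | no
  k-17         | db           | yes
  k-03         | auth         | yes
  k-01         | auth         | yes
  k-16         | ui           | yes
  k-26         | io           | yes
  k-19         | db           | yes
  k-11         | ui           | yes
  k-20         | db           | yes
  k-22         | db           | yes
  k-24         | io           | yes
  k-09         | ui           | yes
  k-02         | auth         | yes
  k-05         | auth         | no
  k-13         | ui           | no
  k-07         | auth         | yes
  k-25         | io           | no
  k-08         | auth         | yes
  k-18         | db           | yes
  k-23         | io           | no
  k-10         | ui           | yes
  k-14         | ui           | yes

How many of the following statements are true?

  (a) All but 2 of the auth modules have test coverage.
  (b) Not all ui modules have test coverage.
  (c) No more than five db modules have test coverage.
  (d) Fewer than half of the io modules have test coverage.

3

(a) auth: |A| = 9, |A ∩ B| = 7; needs |A ∖ B| = 2 — true.
(b) ui: |A| = 8, |A ∩ B| = 7; needs A ⊄ B (|A ∖ B| ≥ 1) — true.
(c) db: |A| = 6, |A ∩ B| = 5; needs |A ∩ B| ≤ 5 — true.
(d) io: |A| = 5, |A ∩ B| = 3; needs |A ∩ B| < |A ∖ B| — false.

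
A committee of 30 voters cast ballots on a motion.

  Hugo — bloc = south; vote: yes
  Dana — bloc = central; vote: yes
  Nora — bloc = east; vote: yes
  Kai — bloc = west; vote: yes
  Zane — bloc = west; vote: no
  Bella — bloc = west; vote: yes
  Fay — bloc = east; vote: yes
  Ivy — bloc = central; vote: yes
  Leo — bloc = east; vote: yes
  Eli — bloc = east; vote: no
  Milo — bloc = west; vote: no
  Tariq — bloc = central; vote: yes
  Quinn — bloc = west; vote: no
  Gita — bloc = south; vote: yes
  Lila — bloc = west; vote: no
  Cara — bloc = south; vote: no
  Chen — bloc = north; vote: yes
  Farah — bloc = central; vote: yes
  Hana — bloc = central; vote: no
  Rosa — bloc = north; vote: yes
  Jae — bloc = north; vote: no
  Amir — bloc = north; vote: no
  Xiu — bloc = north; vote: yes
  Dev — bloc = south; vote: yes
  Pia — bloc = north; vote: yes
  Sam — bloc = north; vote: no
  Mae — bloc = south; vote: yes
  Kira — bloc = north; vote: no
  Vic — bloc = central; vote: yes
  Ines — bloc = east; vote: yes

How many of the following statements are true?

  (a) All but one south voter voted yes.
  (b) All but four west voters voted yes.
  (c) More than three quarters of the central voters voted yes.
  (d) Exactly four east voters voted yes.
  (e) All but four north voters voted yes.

5

(a) south: |A| = 5, |A ∩ B| = 4; needs |A ∖ B| = 1 — true.
(b) west: |A| = 6, |A ∩ B| = 2; needs |A ∖ B| = 4 — true.
(c) central: |A| = 6, |A ∩ B| = 5; needs |A ∩ B| / |A| > 3/4 — true.
(d) east: |A| = 5, |A ∩ B| = 4; needs |A ∩ B| = 4 — true.
(e) north: |A| = 8, |A ∩ B| = 4; needs |A ∖ B| = 4 — true.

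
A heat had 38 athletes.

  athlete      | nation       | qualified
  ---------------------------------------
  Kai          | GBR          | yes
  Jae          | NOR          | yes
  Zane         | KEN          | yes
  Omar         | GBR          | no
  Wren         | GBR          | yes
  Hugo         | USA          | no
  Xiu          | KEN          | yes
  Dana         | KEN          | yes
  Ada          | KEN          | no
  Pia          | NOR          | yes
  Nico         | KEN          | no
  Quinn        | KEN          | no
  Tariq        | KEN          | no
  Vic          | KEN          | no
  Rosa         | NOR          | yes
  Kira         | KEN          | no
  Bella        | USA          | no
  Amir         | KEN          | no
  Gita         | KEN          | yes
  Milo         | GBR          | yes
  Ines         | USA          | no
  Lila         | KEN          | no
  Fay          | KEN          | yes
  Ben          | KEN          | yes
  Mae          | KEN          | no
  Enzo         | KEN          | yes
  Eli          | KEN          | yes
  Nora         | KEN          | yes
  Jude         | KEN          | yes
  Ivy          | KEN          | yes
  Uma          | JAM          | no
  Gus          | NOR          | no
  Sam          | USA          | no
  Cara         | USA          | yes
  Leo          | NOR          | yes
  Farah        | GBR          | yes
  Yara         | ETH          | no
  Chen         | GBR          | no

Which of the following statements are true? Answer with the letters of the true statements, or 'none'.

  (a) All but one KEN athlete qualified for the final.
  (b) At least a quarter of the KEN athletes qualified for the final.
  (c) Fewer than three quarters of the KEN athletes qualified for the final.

|A| = 20, |A ∩ B| = 11, |A ∖ B| = 9.
(a) |A ∖ B| = 1: fails.
(b) |A ∩ B| / |A| ≥ 1/4: holds.
(c) |A ∩ B| / |A| < 3/4: holds.

(b), (c)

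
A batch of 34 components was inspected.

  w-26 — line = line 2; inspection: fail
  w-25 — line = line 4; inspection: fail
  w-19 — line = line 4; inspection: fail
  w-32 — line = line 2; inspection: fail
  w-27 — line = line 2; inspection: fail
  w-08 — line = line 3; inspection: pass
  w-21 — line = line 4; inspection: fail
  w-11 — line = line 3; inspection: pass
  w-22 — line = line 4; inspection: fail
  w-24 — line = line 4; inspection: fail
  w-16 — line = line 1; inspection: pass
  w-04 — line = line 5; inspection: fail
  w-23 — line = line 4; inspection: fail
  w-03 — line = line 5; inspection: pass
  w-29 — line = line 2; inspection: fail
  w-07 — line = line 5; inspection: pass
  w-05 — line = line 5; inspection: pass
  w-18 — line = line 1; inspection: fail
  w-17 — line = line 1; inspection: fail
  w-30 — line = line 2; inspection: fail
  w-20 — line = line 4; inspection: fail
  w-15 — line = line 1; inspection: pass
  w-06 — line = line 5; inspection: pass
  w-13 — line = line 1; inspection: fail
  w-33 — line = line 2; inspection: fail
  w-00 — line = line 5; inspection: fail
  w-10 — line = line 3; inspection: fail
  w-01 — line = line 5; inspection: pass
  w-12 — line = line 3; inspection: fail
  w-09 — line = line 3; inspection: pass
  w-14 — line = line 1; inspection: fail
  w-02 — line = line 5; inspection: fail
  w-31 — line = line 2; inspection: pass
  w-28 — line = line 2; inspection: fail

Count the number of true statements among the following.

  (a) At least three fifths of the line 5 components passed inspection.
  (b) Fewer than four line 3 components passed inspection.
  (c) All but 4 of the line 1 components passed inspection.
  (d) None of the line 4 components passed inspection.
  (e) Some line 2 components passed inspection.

(a) line 5: |A| = 8, |A ∩ B| = 5; needs |A ∩ B| / |A| ≥ 3/5 — true.
(b) line 3: |A| = 5, |A ∩ B| = 3; needs |A ∩ B| < 4 — true.
(c) line 1: |A| = 6, |A ∩ B| = 2; needs |A ∖ B| = 4 — true.
(d) line 4: |A| = 7, |A ∩ B| = 0; needs A ∩ B = ∅ (|A ∩ B| = 0) — true.
(e) line 2: |A| = 8, |A ∩ B| = 1; needs A ∩ B ≠ ∅ (|A ∩ B| ≥ 1) — true.

5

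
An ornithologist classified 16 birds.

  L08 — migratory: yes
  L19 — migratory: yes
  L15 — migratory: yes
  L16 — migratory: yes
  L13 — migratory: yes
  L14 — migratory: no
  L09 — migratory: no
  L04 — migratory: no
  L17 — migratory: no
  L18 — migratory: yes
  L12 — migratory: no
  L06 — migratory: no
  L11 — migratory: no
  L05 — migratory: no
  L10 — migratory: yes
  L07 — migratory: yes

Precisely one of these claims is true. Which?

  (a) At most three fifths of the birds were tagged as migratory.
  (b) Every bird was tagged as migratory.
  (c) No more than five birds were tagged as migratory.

(a)

|A| = 16, |A ∩ B| = 8, |A ∖ B| = 8.
(a) requires |A ∩ B| / |A| ≤ 3/5: true.
(b) requires A ⊆ B, i.e. every element of A is in B (|A ∖ B| = 0): false.
(c) requires |A ∩ B| ≤ 5: false.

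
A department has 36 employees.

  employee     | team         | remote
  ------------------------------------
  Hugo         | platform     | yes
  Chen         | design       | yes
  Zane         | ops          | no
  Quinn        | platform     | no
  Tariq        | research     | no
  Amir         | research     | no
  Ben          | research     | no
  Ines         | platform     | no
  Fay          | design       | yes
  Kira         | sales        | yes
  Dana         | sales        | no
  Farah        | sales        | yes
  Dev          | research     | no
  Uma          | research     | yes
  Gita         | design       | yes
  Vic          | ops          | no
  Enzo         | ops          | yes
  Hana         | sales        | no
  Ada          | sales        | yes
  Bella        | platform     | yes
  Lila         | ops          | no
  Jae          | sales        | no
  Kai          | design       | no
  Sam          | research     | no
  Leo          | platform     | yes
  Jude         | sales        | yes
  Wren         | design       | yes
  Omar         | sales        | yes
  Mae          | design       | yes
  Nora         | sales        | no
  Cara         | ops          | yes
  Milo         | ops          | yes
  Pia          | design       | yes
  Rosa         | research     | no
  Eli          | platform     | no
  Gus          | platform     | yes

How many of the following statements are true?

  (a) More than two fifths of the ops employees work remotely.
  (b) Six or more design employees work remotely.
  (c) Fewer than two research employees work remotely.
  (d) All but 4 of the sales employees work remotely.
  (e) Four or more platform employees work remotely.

5

(a) ops: |A| = 6, |A ∩ B| = 3; needs |A ∩ B| / |A| > 2/5 — true.
(b) design: |A| = 7, |A ∩ B| = 6; needs |A ∩ B| ≥ 6 — true.
(c) research: |A| = 7, |A ∩ B| = 1; needs |A ∩ B| < 2 — true.
(d) sales: |A| = 9, |A ∩ B| = 5; needs |A ∖ B| = 4 — true.
(e) platform: |A| = 7, |A ∩ B| = 4; needs |A ∩ B| ≥ 4 — true.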